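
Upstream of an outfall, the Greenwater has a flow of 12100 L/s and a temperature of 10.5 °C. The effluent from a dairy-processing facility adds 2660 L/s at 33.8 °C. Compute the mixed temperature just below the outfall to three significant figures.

14.7 °C

Flow-weighted mixing: C = (Q_r C_r + Q_w C_w)/(Q_r + Q_w)
= (12100×10.5 + 2660×33.8)/(12100 + 2660) = 217000/14760 = 14.70 °C.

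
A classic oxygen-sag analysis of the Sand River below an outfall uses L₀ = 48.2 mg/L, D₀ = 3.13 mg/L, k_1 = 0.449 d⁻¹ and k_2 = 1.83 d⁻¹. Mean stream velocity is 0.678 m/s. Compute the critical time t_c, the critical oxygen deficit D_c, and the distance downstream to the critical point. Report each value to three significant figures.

t_c ≈ 0.856 d; D_c ≈ 8.05 mg/L; x_c ≈ 50.1 km

With k_2/k_1 = 4.076 and 1 − D₀(k_2−k_1)/(k_1 L₀) = 0.8003,
t_c = ln(4.076 × 0.8003) / (1.83 − 0.449) = ln(3.262) / 1.381 = 1.182/1.381 = 0.8561 d.
L(t_c) = L₀ e^(−k_1 t_c) = 48.2 × 0.6809 = 32.82 mg/L, and at the critical point k_2 D_c = k_1 L, so D_c = (0.449/1.83) × 32.82 = 8.052 mg/L.
x_c = v t_c = 0.678 m/s × 0.8561 d × 86400 s/d = 50150 m ≈ 50.1 km.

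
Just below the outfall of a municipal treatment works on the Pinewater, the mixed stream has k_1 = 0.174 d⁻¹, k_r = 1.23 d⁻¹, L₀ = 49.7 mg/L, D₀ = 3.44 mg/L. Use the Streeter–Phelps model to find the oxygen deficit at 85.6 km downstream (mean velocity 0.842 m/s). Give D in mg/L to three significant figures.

D ≈ 5.56 mg/L

Travel time t = x/v = 85.6 km / (0.842 m/s) = 85600 m / 0.842 m/s = 101700 s = 1.177 d.
k_1 L₀/(k_r−k_1) = 0.174×49.7/(1.23−0.174) = 8.648/1.056 = 8.189 mg/L.
e^(−k_1 t) = e^(−0.174×1.177) = 0.8149; e^(−k_r t) = e^(−1.23×1.177) = 0.2352.
D = 8.189 × (0.8149 − 0.2352) + 3.44 × 0.2352 = 4.747 + 0.8091 = 5.556 mg/L.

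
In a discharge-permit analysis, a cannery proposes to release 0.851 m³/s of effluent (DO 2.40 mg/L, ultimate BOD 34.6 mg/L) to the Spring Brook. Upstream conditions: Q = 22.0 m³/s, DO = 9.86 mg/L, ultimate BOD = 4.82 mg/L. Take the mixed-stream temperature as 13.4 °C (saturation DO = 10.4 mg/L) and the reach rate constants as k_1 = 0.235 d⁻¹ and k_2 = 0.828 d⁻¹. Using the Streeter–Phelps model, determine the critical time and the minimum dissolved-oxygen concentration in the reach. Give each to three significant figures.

Mixed DO = (22.0×9.86 + 0.851×2.40)/(22.0+0.851) = 219.0/22.85 = 9.582 mg/L.
Mixed L₀ = (22.0×4.82 + 0.851×34.6)/(22.85) = 135.5/22.85 = 5.929 mg/L.
Initial deficit D₀ = C_s − DO₀ = 10.4 − 9.582 = 0.8178 mg/L.
t_c = (1/0.5930) ln[(0.828/0.235)(1 − 0.8178×0.5930/(0.235×5.929))] = 1.686 × ln(2.297) = 1.402 d.
D_c = (0.235/0.828) × 5.929 × e^(−0.235×1.402) = 0.2838 × 5.929 × 0.7192 = 1.210 mg/L.
Minimum DO = 10.4 − 1.210 = 9.190 mg/L.

t_c ≈ 1.40 d; minimum DO ≈ 9.19 mg/L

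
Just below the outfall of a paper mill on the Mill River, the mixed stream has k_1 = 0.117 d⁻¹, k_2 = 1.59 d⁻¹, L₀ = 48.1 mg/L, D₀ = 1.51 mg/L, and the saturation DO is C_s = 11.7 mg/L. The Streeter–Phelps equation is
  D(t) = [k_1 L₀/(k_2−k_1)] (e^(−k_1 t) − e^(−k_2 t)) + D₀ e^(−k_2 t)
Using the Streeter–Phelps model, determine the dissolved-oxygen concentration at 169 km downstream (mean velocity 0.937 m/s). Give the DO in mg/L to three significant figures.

DO ≈ 8.79 mg/L

Travel time t = x/v = 169 km / (0.937 m/s) = 169000 m / 0.937 m/s = 180400 s = 2.088 d.
k_1 L₀/(k_2−k_1) = 0.117×48.1/(1.59−0.117) = 5.628/1.473 = 3.821 mg/L.
e^(−k_1 t) = e^(−0.117×2.088) = 0.7833; e^(−k_2 t) = e^(−1.59×2.088) = 0.03618.
D = 3.821 × (0.7833 − 0.03618) + 1.51 × 0.03618 = 2.854 + 0.05464 = 2.909 mg/L.
DO = C_s − D = 11.7 − 2.909 = 8.791 mg/L.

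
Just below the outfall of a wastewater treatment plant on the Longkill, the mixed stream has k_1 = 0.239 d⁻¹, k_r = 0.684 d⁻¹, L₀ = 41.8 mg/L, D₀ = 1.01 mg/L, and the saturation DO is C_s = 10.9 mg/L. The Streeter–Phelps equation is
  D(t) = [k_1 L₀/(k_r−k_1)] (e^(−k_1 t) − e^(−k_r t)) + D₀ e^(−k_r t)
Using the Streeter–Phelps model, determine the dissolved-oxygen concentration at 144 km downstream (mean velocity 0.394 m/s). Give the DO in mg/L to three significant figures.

DO ≈ 3.92 mg/L

Travel time t = x/v = 144 km / (0.394 m/s) = 144000 m / 0.394 m/s = 365500 s = 4.230 d.
k_1 L₀/(k_r−k_1) = 0.239×41.8/(0.684−0.239) = 9.990/0.4450 = 22.45 mg/L.
e^(−k_1 t) = e^(−0.239×4.230) = 0.3639; e^(−k_r t) = e^(−0.684×4.230) = 0.05539.
D = 22.45 × (0.3639 − 0.05539) + 1.01 × 0.05539 = 6.925 + 0.05594 = 6.981 mg/L.
DO = C_s − D = 10.9 − 6.981 = 3.919 mg/L.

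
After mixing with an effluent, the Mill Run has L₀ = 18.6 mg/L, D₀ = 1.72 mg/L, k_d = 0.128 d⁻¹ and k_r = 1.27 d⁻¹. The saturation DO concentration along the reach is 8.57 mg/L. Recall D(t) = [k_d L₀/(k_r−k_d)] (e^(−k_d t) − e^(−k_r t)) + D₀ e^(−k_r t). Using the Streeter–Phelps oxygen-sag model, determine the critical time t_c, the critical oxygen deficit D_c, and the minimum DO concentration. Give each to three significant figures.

t_c = [1/(k_r−k_d)] ln[(k_r/k_d)(1 − D₀(k_r−k_d)/(k_d L₀))]
= [1/(1.27−0.128)] ln[(1.27/0.128)(1 − 1.72×1.142/(0.128×18.6))]
= (1/1.142) ln[9.922 × 0.1750] = 0.8757 × ln(1.736) = 0.8757 × 0.5516 = 0.4830 d.
D_c = (k_d/k_r) L₀ e^(−k_d t_c) = (0.128/1.27) × 18.6 × e^(−0.128×0.4830) = 0.1008 × 18.6 × 0.9400 = 1.762 mg/L.
Minimum DO = C_s − D_c = 8.57 − 1.762 = 6.808 mg/L.

t_c ≈ 0.483 d; D_c ≈ 1.76 mg/L; min DO ≈ 6.81 mg/L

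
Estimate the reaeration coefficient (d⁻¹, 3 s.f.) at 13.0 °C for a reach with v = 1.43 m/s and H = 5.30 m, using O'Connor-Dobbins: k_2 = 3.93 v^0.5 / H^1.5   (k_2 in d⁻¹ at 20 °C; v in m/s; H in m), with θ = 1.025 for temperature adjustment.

k_2 ≈ 0.324 d⁻¹

k_2(20) = 3.93 × 1.43^0.5 / 5.30^1.5 = 3.93 × 1.196 / 12.20 = 0.3852 d⁻¹.
k_2(13.0) = 0.3852 × 1.025^(13.0−20) = 0.3852 × 0.8413 = 0.3240 d⁻¹.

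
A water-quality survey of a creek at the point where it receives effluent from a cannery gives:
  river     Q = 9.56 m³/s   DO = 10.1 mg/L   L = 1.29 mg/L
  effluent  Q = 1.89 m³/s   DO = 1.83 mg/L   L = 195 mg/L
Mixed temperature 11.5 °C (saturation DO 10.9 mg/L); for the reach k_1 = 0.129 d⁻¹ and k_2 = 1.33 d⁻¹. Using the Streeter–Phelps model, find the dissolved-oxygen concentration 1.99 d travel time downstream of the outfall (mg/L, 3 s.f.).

Mixed DO = (9.56×10.1 + 1.89×1.83)/(9.56+1.89) = 100.0/11.45 = 8.735 mg/L.
Mixed L₀ = (9.56×1.29 + 1.89×195)/(11.45) = 380.9/11.45 = 33.26 mg/L.
Initial deficit D₀ = C_s − DO₀ = 10.9 − 8.735 = 2.165 mg/L.
D(1.99) = [0.129×33.26/(1.33−0.129)](e^(−0.129×1.99) − e^(−1.33×1.99)) + 2.165 e^(−1.33×1.99)
= 3.573 × (0.7736 − 0.07088) + 2.165 × 0.07088 = 2.664 mg/L.
DO = 10.9 − 2.664 = 8.236 mg/L.

DO ≈ 8.24 mg/L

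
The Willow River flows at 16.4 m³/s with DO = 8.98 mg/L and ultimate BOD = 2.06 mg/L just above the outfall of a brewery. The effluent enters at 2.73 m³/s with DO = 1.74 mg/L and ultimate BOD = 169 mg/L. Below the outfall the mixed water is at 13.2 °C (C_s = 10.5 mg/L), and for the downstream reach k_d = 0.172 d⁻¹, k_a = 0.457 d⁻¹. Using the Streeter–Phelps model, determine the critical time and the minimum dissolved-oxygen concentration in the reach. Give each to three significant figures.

t_c ≈ 2.80 d; minimum DO ≈ 4.48 mg/L

Mixed DO = (16.4×8.98 + 2.73×1.74)/(16.4+2.73) = 152.0/19.13 = 7.947 mg/L.
Mixed L₀ = (16.4×2.06 + 2.73×169)/(19.13) = 495.2/19.13 = 25.88 mg/L.
Initial deficit D₀ = C_s − DO₀ = 10.5 − 7.947 = 2.553 mg/L.
t_c = (1/0.2850) ln[(0.457/0.172)(1 − 2.553×0.2850/(0.172×25.88))] = 3.509 × ln(2.223) = 2.803 d.
D_c = (0.172/0.457) × 25.88 × e^(−0.172×2.803) = 0.3764 × 25.88 × 0.6175 = 6.016 mg/L.
Minimum DO = 10.5 − 6.016 = 4.484 mg/L.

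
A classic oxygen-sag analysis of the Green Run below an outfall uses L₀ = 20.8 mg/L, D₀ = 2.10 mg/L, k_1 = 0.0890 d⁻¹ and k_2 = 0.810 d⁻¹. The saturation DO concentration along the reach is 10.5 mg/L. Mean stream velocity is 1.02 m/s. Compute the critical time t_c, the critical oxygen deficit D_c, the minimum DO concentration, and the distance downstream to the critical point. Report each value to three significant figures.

t_c ≈ 0.701 d; D_c ≈ 2.15 mg/L; min DO ≈ 8.35 mg/L; x_c ≈ 61.7 km

At the critical point dD/dt = 0, so k_1 L₀ e^(−k_1 t) = k_2 D. Substituting D(t) from the Streeter–Phelps equation and solving for t gives
t_c = ln[(k_2/k_1)(1 − D₀(k_2−k_1)/(k_1 L₀))] / (k_2−k_1).
Here k_2−k_1 = 0.7210 d⁻¹ and 1 − D₀(k_2−k_1)/(k_1 L₀) = 1 − 2.10×0.7210/(0.0890×20.8) = 0.1821, so
t_c = ln(9.101 × 0.1821) / 0.7210 = 0.5052 / 0.7210 = 0.7007 d.
L(t_c) = L₀ e^(−k_1 t_c) = 20.8 × 0.9395 = 19.54 mg/L, and at the critical point k_2 D_c = k_1 L, so D_c = (0.0890/0.810) × 19.54 = 2.147 mg/L.
Minimum DO = C_s − D_c = 10.5 − 2.147 = 8.353 mg/L.
x_c = v t_c = 1.02 m/s × 0.7007 d × 86400 s/d = 61750 m ≈ 61.7 km.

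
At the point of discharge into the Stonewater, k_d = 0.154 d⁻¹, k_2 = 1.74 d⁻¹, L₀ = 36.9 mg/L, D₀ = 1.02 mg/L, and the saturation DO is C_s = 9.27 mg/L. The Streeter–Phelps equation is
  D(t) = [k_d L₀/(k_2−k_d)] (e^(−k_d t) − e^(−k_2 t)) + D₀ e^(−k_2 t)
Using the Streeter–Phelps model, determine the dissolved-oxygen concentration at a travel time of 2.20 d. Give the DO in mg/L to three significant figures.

k_d L₀/(k_2−k_d) = 0.154×36.9/(1.74−0.154) = 5.683/1.586 = 3.583 mg/L.
e^(−k_d t) = e^(−0.154×2.200) = 0.7126; e^(−k_2 t) = e^(−1.74×2.200) = 0.02175.
D = 3.583 × (0.7126 − 0.02175) + 1.02 × 0.02175 = 2.475 + 0.02219 = 2.498 mg/L.
DO = C_s − D = 9.27 − 2.498 = 6.772 mg/L.

DO ≈ 6.77 mg/L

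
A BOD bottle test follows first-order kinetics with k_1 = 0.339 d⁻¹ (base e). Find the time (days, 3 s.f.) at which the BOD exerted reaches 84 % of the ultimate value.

t ≈ 5.41 d

y/L₀ = 1 − e^(−k_1 t) = 0.84 ⇒ e^(−k_1 t) = 0.160
t = −ln(0.160) / 0.339 = 1.833 / 0.339 = 5.406 d.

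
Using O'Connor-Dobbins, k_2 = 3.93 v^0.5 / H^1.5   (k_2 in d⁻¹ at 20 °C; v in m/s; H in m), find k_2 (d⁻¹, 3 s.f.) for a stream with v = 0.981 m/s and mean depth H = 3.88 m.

k_2 = 3.93 × 0.981^0.5 / 3.88^1.5 = 3.93 × 0.9905 / 7.643 = 0.5093 d⁻¹.

k_2 ≈ 0.509 d⁻¹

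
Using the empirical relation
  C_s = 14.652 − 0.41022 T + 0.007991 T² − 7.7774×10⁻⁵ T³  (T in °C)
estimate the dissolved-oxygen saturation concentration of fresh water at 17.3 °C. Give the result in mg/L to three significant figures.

C_s ≈ 9.54 mg/L

C_s = 14.652 − 0.41022×17.3 + 0.007991×17.3² − 7.7774×10⁻⁵×17.3³ = 9.544 mg/L.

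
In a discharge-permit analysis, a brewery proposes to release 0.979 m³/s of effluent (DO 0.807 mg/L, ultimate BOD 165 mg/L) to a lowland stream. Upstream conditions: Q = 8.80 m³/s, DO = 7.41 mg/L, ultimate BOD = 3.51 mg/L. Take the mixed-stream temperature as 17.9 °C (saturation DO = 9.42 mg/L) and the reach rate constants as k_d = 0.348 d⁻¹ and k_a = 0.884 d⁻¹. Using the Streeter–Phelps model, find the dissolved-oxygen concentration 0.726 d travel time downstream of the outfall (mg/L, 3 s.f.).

Mixed DO = (8.80×7.41 + 0.979×0.807)/(8.80+0.979) = 66.00/9.779 = 6.749 mg/L.
Mixed L₀ = (8.80×3.51 + 0.979×165)/(9.779) = 192.4/9.779 = 19.68 mg/L.
Initial deficit D₀ = C_s − DO₀ = 9.42 − 6.749 = 2.671 mg/L.
D(0.726) = [0.348×19.68/(0.884−0.348)](e^(−0.348×0.726) − e^(−0.884×0.726)) + 2.671 e^(−0.884×0.726)
= 12.78 × (0.7767 − 0.5264) + 2.671 × 0.5264 = 4.605 mg/L.
DO = 9.42 − 4.605 = 4.815 mg/L.

DO ≈ 4.82 mg/L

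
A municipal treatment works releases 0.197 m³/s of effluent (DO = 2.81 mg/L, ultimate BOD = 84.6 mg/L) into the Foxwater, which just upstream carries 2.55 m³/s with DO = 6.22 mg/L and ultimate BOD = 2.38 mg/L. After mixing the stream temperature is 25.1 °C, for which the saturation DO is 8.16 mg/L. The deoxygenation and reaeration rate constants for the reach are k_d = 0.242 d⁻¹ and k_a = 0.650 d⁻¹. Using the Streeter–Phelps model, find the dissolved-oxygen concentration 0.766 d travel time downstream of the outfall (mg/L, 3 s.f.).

DO ≈ 5.74 mg/L

Mixed DO = (2.55×6.22 + 0.197×2.81)/(2.55+0.197) = 16.41/2.747 = 5.975 mg/L.
Mixed L₀ = (2.55×2.38 + 0.197×84.6)/(2.747) = 22.74/2.747 = 8.276 mg/L.
Initial deficit D₀ = C_s − DO₀ = 8.16 − 5.975 = 2.185 mg/L.
D(0.766) = [0.242×8.276/(0.650−0.242)](e^(−0.242×0.766) − e^(−0.650×0.766)) + 2.185 e^(−0.650×0.766)
= 4.909 × (0.8308 − 0.6078) + 2.185 × 0.6078 = 2.422 mg/L.
DO = 8.16 − 2.422 = 5.738 mg/L.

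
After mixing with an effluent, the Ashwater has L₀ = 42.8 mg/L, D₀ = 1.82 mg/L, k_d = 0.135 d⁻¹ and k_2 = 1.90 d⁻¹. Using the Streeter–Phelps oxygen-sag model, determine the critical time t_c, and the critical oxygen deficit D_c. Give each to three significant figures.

With k_2/k_d = 14.07 and 1 − D₀(k_2−k_d)/(k_d L₀) = 0.4440,
t_c = ln(14.07 × 0.4440) / (1.90 − 0.135) = ln(6.250) / 1.765 = 1.833/1.765 = 1.038 d.
D_c = (k_d/k_2) L₀ e^(−k_d t_c) = (0.135/1.90) × 42.8 × e^(−0.135×1.038) = 0.07105 × 42.8 × 0.8692 = 2.643 mg/L.

t_c ≈ 1.04 d; D_c ≈ 2.64 mg/L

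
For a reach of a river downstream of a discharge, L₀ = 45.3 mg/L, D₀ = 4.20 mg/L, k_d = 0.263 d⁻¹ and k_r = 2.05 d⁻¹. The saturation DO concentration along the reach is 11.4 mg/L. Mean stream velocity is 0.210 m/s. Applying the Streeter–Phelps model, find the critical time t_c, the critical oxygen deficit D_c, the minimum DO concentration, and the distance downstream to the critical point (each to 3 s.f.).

With k_r/k_d = 7.795 and 1 − D₀(k_r−k_d)/(k_d L₀) = 0.3700,
t_c = ln(7.795 × 0.3700) / (2.05 − 0.263) = ln(2.884) / 1.787 = 1.059/1.787 = 0.5928 d.
D_c = (k_d/k_r) L₀ e^(−k_d t_c) = (0.263/2.05) × 45.3 × e^(−0.263×0.5928) = 0.1283 × 45.3 × 0.8556 = 4.973 mg/L.
Minimum DO = C_s − D_c = 11.4 − 4.973 = 6.427 mg/L.
x_c = v t_c = 0.210 m/s × 0.5928 d × 86400 s/d = 10760 m ≈ 10.8 km.

t_c ≈ 0.593 d; D_c ≈ 4.97 mg/L; min DO ≈ 6.43 mg/L; x_c ≈ 10.8 km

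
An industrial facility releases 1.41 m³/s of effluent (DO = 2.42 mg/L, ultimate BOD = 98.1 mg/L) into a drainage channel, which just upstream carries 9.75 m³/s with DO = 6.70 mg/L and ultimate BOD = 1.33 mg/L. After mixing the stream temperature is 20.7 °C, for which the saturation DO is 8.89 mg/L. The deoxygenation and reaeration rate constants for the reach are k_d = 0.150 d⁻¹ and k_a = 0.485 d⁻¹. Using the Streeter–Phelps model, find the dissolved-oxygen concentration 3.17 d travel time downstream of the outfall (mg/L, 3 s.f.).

DO ≈ 5.83 mg/L

Mixed DO = (9.75×6.70 + 1.41×2.42)/(9.75+1.41) = 68.74/11.16 = 6.159 mg/L.
Mixed L₀ = (9.75×1.33 + 1.41×98.1)/(11.16) = 151.3/11.16 = 13.56 mg/L.
Initial deficit D₀ = C_s − DO₀ = 8.89 − 6.159 = 2.731 mg/L.
D(3.17) = [0.150×13.56/(0.485−0.150)](e^(−0.150×3.17) − e^(−0.485×3.17)) + 2.731 e^(−0.485×3.17)
= 6.070 × (0.6216 − 0.2149) + 2.731 × 0.2149 = 3.055 mg/L.
DO = 8.89 − 3.055 = 5.835 mg/L.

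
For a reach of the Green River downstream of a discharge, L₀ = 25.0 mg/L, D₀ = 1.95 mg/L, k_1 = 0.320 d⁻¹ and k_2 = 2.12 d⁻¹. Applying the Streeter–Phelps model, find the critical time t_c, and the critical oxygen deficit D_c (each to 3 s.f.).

t_c ≈ 0.730 d; D_c ≈ 2.99 mg/L

At the critical point dD/dt = 0, so k_1 L₀ e^(−k_1 t) = k_2 D. Substituting D(t) from the Streeter–Phelps equation and solving for t gives
t_c = ln[(k_2/k_1)(1 − D₀(k_2−k_1)/(k_1 L₀))] / (k_2−k_1).
Here k_2−k_1 = 1.800 d⁻¹ and 1 − D₀(k_2−k_1)/(k_1 L₀) = 1 − 1.95×1.800/(0.320×25.0) = 0.5613, so
t_c = ln(6.625 × 0.5613) / 1.800 = 1.313 / 1.800 = 0.7296 d.
L(t_c) = L₀ e^(−k_1 t_c) = 25.0 × 0.7918 = 19.79 mg/L, and at the critical point k_2 D_c = k_1 L, so D_c = (0.320/2.12) × 19.79 = 2.988 mg/L.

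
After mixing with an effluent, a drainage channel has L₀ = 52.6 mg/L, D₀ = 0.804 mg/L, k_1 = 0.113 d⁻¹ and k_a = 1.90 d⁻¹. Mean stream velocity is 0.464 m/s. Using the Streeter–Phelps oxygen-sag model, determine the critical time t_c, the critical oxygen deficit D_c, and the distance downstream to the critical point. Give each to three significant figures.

With k_a/k_1 = 16.81 and 1 − D₀(k_a−k_1)/(k_1 L₀) = 0.7583,
t_c = ln(16.81 × 0.7583) / (1.90 − 0.113) = ln(12.75) / 1.787 = 2.546/1.787 = 1.424 d.
L(t_c) = L₀ e^(−k_1 t_c) = 52.6 × 0.8513 = 44.78 mg/L, and at the critical point k_a D_c = k_1 L, so D_c = (0.113/1.90) × 44.78 = 2.663 mg/L.
x_c = v t_c = 0.464 m/s × 1.424 d × 86400 s/d = 57110 m ≈ 57.1 km.

t_c ≈ 1.42 d; D_c ≈ 2.66 mg/L; x_c ≈ 57.1 km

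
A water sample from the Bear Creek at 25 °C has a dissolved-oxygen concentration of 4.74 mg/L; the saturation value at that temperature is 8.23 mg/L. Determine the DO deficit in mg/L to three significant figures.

D ≈ 3.49 mg/L

D = C_s − C = 8.23 − 4.74 = 3.49 mg/L.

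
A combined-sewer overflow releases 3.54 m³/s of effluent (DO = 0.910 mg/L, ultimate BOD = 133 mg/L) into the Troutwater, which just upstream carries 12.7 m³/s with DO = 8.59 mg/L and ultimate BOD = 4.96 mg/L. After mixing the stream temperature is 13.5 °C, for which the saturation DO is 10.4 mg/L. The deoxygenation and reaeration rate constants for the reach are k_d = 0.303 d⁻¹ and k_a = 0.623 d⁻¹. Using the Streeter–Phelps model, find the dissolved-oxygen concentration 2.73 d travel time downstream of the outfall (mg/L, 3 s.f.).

DO ≈ 1.84 mg/L

Mixed DO = (12.7×8.59 + 3.54×0.910)/(12.7+3.54) = 112.3/16.24 = 6.916 mg/L.
Mixed L₀ = (12.7×4.96 + 3.54×133)/(16.24) = 533.8/16.24 = 32.87 mg/L.
Initial deficit D₀ = C_s − DO₀ = 10.4 − 6.916 = 3.484 mg/L.
D(2.73) = [0.303×32.87/(0.623−0.303)](e^(−0.303×2.73) − e^(−0.623×2.73)) + 3.484 e^(−0.623×2.73)
= 31.12 × (0.4373 − 0.1825) + 3.484 × 0.1825 = 8.564 mg/L.
DO = 10.4 − 8.564 = 1.836 mg/L.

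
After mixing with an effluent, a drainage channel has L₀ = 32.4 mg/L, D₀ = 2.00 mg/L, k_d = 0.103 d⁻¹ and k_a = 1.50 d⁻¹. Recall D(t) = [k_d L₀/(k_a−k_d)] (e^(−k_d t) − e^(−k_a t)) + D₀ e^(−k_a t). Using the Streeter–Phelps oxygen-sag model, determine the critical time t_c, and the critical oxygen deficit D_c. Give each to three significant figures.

t_c ≈ 0.618 d; D_c ≈ 2.09 mg/L

t_c = [1/(k_a−k_d)] ln[(k_a/k_d)(1 − D₀(k_a−k_d)/(k_d L₀))]
= [1/(1.50−0.103)] ln[(1.50/0.103)(1 − 2.00×1.397/(0.103×32.4))]
= (1/1.397) ln[14.56 × 0.1628] = 0.7158 × ln(2.370) = 0.7158 × 0.8631 = 0.6178 d.
D_c = (k_d/k_a) L₀ e^(−k_d t_c) = (0.103/1.50) × 32.4 × e^(−0.103×0.6178) = 0.06867 × 32.4 × 0.9383 = 2.088 mg/L.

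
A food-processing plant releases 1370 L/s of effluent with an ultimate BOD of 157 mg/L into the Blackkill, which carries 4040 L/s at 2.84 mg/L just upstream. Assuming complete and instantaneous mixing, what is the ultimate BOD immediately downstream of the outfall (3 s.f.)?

Flow-weighted mixing: C = (Q_r C_r + Q_w C_w)/(Q_r + Q_w)
= (4040×2.84 + 1370×157)/(4040 + 1370) = 226600/5410 = 41.88 mg/L.

41.9 mg/L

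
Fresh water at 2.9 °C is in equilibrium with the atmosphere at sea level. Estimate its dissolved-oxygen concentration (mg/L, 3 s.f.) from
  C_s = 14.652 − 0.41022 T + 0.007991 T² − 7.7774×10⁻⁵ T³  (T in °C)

C_s = 14.652 − 0.41022×2.9 + 0.007991×2.9² − 7.7774×10⁻⁵×2.9³ = 13.53 mg/L.

C_s ≈ 13.5 mg/L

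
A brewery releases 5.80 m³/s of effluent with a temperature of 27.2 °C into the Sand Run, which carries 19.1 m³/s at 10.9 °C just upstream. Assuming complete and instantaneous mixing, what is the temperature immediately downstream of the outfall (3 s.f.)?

14.7 °C

Flow-weighted mixing: C = (Q_r C_r + Q_w C_w)/(Q_r + Q_w)
= (19.1×10.9 + 5.80×27.2)/(19.1 + 5.80) = 366.0/24.90 = 14.70 °C.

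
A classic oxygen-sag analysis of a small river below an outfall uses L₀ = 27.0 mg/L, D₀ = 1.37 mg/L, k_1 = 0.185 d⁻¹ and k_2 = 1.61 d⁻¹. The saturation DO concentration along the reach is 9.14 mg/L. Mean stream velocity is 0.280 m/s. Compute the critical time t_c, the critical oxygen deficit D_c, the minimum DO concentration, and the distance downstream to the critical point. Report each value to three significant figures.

With k_2/k_1 = 8.703 and 1 − D₀(k_2−k_1)/(k_1 L₀) = 0.6092,
t_c = ln(8.703 × 0.6092) / (1.61 − 0.185) = ln(5.301) / 1.425 = 1.668/1.425 = 1.170 d.
D_c = (k_1/k_2) L₀ e^(−k_1 t_c) = (0.185/1.61) × 27.0 × e^(−0.185×1.170) = 0.1149 × 27.0 × 0.8053 = 2.498 mg/L.
Minimum DO = C_s − D_c = 9.14 − 2.498 = 6.642 mg/L.
x_c = v t_c = 0.280 m/s × 1.170 d × 86400 s/d = 28320 m ≈ 28.3 km.

t_c ≈ 1.17 d; D_c ≈ 2.50 mg/L; min DO ≈ 6.64 mg/L; x_c ≈ 28.3 km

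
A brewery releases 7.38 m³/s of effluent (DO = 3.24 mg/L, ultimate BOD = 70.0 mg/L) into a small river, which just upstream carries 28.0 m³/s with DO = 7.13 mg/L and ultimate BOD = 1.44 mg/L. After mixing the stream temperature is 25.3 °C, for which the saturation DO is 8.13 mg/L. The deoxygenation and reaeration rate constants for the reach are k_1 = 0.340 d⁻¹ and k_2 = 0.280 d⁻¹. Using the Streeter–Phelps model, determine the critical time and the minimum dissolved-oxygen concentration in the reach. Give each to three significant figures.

t_c ≈ 2.90 d; minimum DO ≈ 1.00 mg/L

Mixed DO = (28.0×7.13 + 7.38×3.24)/(28.0+7.38) = 223.6/35.38 = 6.319 mg/L.
Mixed L₀ = (28.0×1.44 + 7.38×70.0)/(35.38) = 556.9/35.38 = 15.74 mg/L.
Initial deficit D₀ = C_s − DO₀ = 8.13 − 6.319 = 1.811 mg/L.
t_c = (1/-0.06000) ln[(0.280/0.340)(1 − 1.811×-0.06000/(0.340×15.74))] = -16.67 × ln(0.8403) = 2.901 d.
D_c = (0.340/0.280) × 15.74 × e^(−0.340×2.901) = 1.214 × 15.74 × 0.3730 = 7.129 mg/L.
Minimum DO = 8.13 − 7.129 = 1.001 mg/L.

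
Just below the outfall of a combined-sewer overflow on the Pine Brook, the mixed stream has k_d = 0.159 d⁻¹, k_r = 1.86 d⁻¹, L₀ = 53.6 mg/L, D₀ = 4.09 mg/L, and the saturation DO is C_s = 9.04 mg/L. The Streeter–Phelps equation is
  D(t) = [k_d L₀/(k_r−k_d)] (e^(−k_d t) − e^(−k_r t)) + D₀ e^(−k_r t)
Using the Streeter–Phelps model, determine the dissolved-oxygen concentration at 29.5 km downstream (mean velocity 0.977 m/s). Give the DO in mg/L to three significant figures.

DO ≈ 4.78 mg/L

Travel time t = x/v = 29.5 km / (0.977 m/s) = 29500 m / 0.977 m/s = 30190 s = 0.3495 d.
k_d L₀/(k_r−k_d) = 0.159×53.6/(1.86−0.159) = 8.522/1.701 = 5.010 mg/L.
e^(−k_d t) = e^(−0.159×0.3495) = 0.9459; e^(−k_r t) = e^(−1.86×0.3495) = 0.5220.
D = 5.010 × (0.9459 − 0.5220) + 4.09 × 0.5220 = 2.124 + 2.135 = 4.259 mg/L.
DO = C_s − D = 9.04 − 4.259 = 4.781 mg/L.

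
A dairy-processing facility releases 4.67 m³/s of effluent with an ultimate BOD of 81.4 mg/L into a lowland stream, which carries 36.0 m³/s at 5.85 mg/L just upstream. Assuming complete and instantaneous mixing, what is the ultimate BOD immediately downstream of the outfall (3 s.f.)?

14.5 mg/L

Flow-weighted mixing: C = (Q_r C_r + Q_w C_w)/(Q_r + Q_w)
= (36.0×5.85 + 4.67×81.4)/(36.0 + 4.67) = 590.7/40.67 = 14.53 mg/L.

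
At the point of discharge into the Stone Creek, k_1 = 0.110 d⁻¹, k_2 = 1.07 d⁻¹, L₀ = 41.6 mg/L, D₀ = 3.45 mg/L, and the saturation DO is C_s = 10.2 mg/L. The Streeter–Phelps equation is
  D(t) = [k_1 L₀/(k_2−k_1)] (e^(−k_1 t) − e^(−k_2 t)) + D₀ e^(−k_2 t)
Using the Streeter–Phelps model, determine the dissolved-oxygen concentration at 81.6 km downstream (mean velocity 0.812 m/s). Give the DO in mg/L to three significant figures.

DO ≈ 6.39 mg/L

Travel time t = x/v = 81.6 km / (0.812 m/s) = 81600 m / 0.812 m/s = 100500 s = 1.163 d.
k_1 L₀/(k_2−k_1) = 0.110×41.6/(1.07−0.110) = 4.576/0.9600 = 4.767 mg/L.
e^(−k_1 t) = e^(−0.110×1.163) = 0.8799; e^(−k_2 t) = e^(−1.07×1.163) = 0.2881.
D = 4.767 × (0.8799 − 0.2881) + 3.45 × 0.2881 = 2.821 + 0.9939 = 3.815 mg/L.
DO = C_s − D = 10.2 − 3.815 = 6.385 mg/L.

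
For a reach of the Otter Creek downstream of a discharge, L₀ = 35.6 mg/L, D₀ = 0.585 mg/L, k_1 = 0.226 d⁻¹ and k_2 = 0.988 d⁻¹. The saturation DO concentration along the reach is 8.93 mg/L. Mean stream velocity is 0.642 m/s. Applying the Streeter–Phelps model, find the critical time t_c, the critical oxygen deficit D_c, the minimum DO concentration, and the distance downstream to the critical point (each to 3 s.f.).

t_c ≈ 1.86 d; D_c ≈ 5.35 mg/L; min DO ≈ 3.58 mg/L; x_c ≈ 103 km

With k_2/k_1 = 4.372 and 1 − D₀(k_2−k_1)/(k_1 L₀) = 0.9446,
t_c = ln(4.372 × 0.9446) / (0.988 − 0.226) = ln(4.129) / 0.7620 = 1.418/0.7620 = 1.861 d.
L(t_c) = L₀ e^(−k_1 t_c) = 35.6 × 0.6566 = 23.38 mg/L, and at the critical point k_2 D_c = k_1 L, so D_c = (0.226/0.988) × 23.38 = 5.347 mg/L.
Minimum DO = C_s − D_c = 8.93 − 5.347 = 3.583 mg/L.
x_c = v t_c = 0.642 m/s × 1.861 d × 86400 s/d = 103200 m ≈ 103 km.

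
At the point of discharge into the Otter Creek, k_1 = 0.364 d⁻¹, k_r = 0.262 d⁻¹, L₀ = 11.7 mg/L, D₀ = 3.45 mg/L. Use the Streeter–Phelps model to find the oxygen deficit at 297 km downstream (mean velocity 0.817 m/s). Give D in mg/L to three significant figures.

Travel time t = x/v = 297 km / (0.817 m/s) = 297000 m / 0.817 m/s = 363500 s = 4.207 d.
k_1 L₀/(k_r−k_1) = 0.364×11.7/(0.262−0.364) = 4.259/-0.1020 = -41.75 mg/L.
e^(−k_1 t) = e^(−0.364×4.207) = 0.2162; e^(−k_r t) = e^(−0.262×4.207) = 0.3321.
D = -41.75 × (0.2162 − 0.3321) + 3.45 × 0.3321 = 4.838 + 1.146 = 5.984 mg/L.

D ≈ 5.98 mg/L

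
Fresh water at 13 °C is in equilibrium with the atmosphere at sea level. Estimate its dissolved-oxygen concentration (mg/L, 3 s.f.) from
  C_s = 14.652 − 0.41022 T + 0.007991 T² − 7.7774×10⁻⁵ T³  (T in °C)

C_s = 14.652 − 0.41022×13 + 0.007991×13² − 7.7774×10⁻⁵×13³ = 10.50 mg/L.

C_s ≈ 10.5 mg/L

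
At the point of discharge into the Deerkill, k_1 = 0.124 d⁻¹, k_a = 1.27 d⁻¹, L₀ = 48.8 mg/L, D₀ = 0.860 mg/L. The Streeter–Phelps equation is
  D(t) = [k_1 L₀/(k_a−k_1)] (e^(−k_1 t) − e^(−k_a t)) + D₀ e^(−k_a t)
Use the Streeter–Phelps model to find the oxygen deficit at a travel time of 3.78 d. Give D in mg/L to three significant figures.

k_1 L₀/(k_a−k_1) = 0.124×48.8/(1.27−0.124) = 6.051/1.146 = 5.280 mg/L.
e^(−k_1 t) = e^(−0.124×3.780) = 0.6258; e^(−k_a t) = e^(−1.27×3.780) = 0.008225.
D = 5.280 × (0.6258 − 0.008225) + 0.860 × 0.008225 = 3.261 + 0.007073 = 3.268 mg/L.

D ≈ 3.27 mg/L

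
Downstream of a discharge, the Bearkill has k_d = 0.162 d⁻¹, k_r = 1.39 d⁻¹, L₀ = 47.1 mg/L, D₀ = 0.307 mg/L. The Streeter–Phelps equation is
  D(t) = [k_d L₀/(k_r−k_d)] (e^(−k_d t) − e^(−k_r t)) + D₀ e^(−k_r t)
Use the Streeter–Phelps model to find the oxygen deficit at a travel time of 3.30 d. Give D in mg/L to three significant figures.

D ≈ 3.58 mg/L

k_d L₀/(k_r−k_d) = 0.162×47.1/(1.39−0.162) = 7.630/1.228 = 6.214 mg/L.
e^(−k_d t) = e^(−0.162×3.300) = 0.5859; e^(−k_r t) = e^(−1.39×3.300) = 0.01018.
D = 6.214 × (0.5859 − 0.01018) + 0.307 × 0.01018 = 3.577 + 0.003126 = 3.580 mg/L.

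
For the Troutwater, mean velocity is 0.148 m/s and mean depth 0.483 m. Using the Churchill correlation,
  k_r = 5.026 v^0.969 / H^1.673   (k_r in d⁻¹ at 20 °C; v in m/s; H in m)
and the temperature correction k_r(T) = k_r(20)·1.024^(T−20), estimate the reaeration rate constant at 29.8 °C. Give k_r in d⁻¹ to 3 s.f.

k_r(20) = 5.026 × 0.148^0.969 / 0.483^1.673 = 5.026 × 0.1570 / 0.2960 = 2.667 d⁻¹.
k_r(29.8) = 2.667 × 1.024^(29.8−20) = 2.667 × 1.262 = 3.364 d⁻¹.

k_r ≈ 3.36 d⁻¹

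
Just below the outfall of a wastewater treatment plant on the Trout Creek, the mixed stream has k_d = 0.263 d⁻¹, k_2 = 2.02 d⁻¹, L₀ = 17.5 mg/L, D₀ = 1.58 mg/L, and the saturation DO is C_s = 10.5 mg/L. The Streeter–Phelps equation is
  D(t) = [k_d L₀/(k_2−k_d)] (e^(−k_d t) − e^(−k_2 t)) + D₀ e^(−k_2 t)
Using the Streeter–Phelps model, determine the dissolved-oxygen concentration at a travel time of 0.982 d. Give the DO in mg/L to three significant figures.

k_d L₀/(k_2−k_d) = 0.263×17.5/(2.02−0.263) = 4.603/1.757 = 2.620 mg/L.
e^(−k_d t) = e^(−0.263×0.9820) = 0.7724; e^(−k_2 t) = e^(−2.02×0.9820) = 0.1376.
D = 2.620 × (0.7724 − 0.1376) + 1.58 × 0.1376 = 1.663 + 0.2174 = 1.880 mg/L.
DO = C_s − D = 10.5 − 1.880 = 8.620 mg/L.

DO ≈ 8.62 mg/L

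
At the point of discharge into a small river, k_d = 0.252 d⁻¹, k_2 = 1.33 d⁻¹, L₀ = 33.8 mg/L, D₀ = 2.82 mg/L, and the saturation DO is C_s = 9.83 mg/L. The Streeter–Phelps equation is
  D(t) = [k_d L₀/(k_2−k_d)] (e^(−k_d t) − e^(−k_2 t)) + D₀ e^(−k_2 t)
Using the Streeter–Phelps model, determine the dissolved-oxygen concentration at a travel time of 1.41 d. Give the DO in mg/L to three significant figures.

DO ≈ 5.07 mg/L

k_d L₀/(k_2−k_d) = 0.252×33.8/(1.33−0.252) = 8.518/1.078 = 7.901 mg/L.
e^(−k_d t) = e^(−0.252×1.410) = 0.7009; e^(−k_2 t) = e^(−1.33×1.410) = 0.1533.
D = 7.901 × (0.7009 − 0.1533) + 2.82 × 0.1533 = 4.327 + 0.4323 = 4.759 mg/L.
DO = C_s − D = 9.83 − 4.759 = 5.071 mg/L.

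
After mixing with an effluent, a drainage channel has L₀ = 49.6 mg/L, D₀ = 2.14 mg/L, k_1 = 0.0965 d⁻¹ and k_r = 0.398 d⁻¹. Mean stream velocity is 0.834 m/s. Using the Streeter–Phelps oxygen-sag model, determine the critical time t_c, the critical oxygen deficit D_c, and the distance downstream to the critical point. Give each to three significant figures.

t_c ≈ 4.22 d; D_c ≈ 8.00 mg/L; x_c ≈ 304 km

At the critical point dD/dt = 0, so k_1 L₀ e^(−k_1 t) = k_r D. Substituting D(t) from the Streeter–Phelps equation and solving for t gives
t_c = ln[(k_r/k_1)(1 − D₀(k_r−k_1)/(k_1 L₀))] / (k_r−k_1).
Here k_r−k_1 = 0.3015 d⁻¹ and 1 − D₀(k_r−k_1)/(k_1 L₀) = 1 − 2.14×0.3015/(0.0965×49.6) = 0.8652, so
t_c = ln(4.124 × 0.8652) / 0.3015 = 1.272 / 0.3015 = 4.219 d.
L(t_c) = L₀ e^(−k_1 t_c) = 49.6 × 0.6655 = 33.01 mg/L, and at the critical point k_r D_c = k_1 L, so D_c = (0.0965/0.398) × 33.01 = 8.004 mg/L.
x_c = v t_c = 0.834 m/s × 4.219 d × 86400 s/d = 304000 m ≈ 304 km.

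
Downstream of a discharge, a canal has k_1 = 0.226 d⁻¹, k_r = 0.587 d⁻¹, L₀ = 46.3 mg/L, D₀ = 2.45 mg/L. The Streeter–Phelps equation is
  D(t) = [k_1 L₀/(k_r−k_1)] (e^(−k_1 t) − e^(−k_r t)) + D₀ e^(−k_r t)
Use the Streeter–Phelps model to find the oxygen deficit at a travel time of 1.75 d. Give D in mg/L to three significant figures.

D ≈ 10.0 mg/L

k_1 L₀/(k_r−k_1) = 0.226×46.3/(0.587−0.226) = 10.46/0.3610 = 28.99 mg/L.
e^(−k_1 t) = e^(−0.226×1.750) = 0.6733; e^(−k_r t) = e^(−0.587×1.750) = 0.3580.
D = 28.99 × (0.6733 − 0.3580) + 2.45 × 0.3580 = 9.141 + 0.8771 = 10.02 mg/L.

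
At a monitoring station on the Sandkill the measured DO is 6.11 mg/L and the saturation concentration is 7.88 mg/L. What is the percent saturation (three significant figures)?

% saturation = C/C_s × 100 = 6.11/7.88 × 100 = 77.5 %.

77.5 % saturation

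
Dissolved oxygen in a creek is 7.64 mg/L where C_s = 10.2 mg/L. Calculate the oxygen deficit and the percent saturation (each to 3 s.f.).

D = C_s − C = 10.2 − 7.64 = 2.56 mg/L.
% saturation = 7.64/10.2 × 100 = 74.9 %.

D ≈ 2.56 mg/L; 74.9 % saturation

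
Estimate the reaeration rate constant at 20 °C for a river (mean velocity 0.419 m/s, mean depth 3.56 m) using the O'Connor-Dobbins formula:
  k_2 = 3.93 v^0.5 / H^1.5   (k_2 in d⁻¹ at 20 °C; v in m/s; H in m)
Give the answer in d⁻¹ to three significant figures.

k_2 = 3.93 × 0.419^0.5 / 3.56^1.5 = 3.93 × 0.6473 / 6.717 = 0.3787 d⁻¹.

k_2 ≈ 0.379 d⁻¹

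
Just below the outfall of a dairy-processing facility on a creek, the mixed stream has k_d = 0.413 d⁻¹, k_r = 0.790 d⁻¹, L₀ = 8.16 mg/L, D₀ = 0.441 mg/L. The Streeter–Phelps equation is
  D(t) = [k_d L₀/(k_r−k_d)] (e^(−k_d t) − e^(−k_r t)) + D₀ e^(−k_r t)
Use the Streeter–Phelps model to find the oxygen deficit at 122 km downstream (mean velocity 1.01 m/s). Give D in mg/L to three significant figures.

D ≈ 2.20 mg/L

Travel time t = x/v = 122 km / (1.01 m/s) = 122000 m / 1.01 m/s = 120800 s = 1.398 d.
k_d L₀/(k_r−k_d) = 0.413×8.16/(0.790−0.413) = 3.370/0.3770 = 8.939 mg/L.
e^(−k_d t) = e^(−0.413×1.398) = 0.5614; e^(−k_r t) = e^(−0.790×1.398) = 0.3314.
D = 8.939 × (0.5614 − 0.3314) + 0.441 × 0.3314 = 2.056 + 0.1461 = 2.202 mg/L.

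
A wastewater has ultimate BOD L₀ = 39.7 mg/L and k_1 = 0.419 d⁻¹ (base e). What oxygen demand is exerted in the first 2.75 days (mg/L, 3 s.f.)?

y_t = L₀(1 − e^(−k_1 t)) = 39.7 × (1 − e^(−0.419×2.75))
= 39.7 × (1 − 0.3159) = 39.7 × 0.6841 = 27.16 mg/L.

y ≈ 27.2 mg/L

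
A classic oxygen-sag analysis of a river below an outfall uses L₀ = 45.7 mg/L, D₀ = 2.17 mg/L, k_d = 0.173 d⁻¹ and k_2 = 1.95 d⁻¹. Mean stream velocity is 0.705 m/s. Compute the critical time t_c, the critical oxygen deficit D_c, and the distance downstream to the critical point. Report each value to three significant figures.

At the critical point dD/dt = 0, so k_d L₀ e^(−k_d t) = k_2 D. Substituting D(t) from the Streeter–Phelps equation and solving for t gives
t_c = ln[(k_2/k_d)(1 − D₀(k_2−k_d)/(k_d L₀))] / (k_2−k_d).
Here k_2−k_d = 1.777 d⁻¹ and 1 − D₀(k_2−k_d)/(k_d L₀) = 1 − 2.17×1.777/(0.173×45.7) = 0.5123, so
t_c = ln(11.27 × 0.5123) / 1.777 = 1.753 / 1.777 = 0.9867 d.
L(t_c) = L₀ e^(−k_d t_c) = 45.7 × 0.8431 = 38.53 mg/L, and at the critical point k_2 D_c = k_d L, so D_c = (0.173/1.95) × 38.53 = 3.418 mg/L.
x_c = v t_c = 0.705 m/s × 0.9867 d × 86400 s/d = 60100 m ≈ 60.1 km.

t_c ≈ 0.987 d; D_c ≈ 3.42 mg/L; x_c ≈ 60.1 km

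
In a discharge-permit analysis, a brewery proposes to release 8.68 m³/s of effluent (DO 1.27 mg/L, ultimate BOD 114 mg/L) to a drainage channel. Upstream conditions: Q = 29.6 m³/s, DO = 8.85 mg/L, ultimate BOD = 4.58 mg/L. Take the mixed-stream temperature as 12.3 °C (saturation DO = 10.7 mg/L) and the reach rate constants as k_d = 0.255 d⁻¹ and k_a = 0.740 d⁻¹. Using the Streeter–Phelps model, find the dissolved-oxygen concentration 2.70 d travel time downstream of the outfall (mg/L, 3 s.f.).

Mixed DO = (29.6×8.85 + 8.68×1.27)/(29.6+8.68) = 273.0/38.28 = 7.131 mg/L.
Mixed L₀ = (29.6×4.58 + 8.68×114)/(38.28) = 1125/38.28 = 29.39 mg/L.
Initial deficit D₀ = C_s − DO₀ = 10.7 − 7.131 = 3.569 mg/L.
D(2.70) = [0.255×29.39/(0.740−0.255)](e^(−0.255×2.70) − e^(−0.740×2.70)) + 3.569 e^(−0.740×2.70)
= 15.45 × (0.5023 − 0.1356) + 3.569 × 0.1356 = 6.151 mg/L.
DO = 10.7 − 6.151 = 4.549 mg/L.

DO ≈ 4.55 mg/L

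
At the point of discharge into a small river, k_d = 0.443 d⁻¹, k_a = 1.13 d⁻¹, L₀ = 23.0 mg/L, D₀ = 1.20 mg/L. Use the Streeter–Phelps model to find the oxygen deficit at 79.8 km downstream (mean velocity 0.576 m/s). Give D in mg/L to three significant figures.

D ≈ 5.06 mg/L

Travel time t = x/v = 79.8 km / (0.576 m/s) = 79800 m / 0.576 m/s = 138500 s = 1.603 d.
k_d L₀/(k_a−k_d) = 0.443×23.0/(1.13−0.443) = 10.19/0.6870 = 14.83 mg/L.
e^(−k_d t) = e^(−0.443×1.603) = 0.4915; e^(−k_a t) = e^(−1.13×1.603) = 0.1633.
D = 14.83 × (0.4915 − 0.1633) + 1.20 × 0.1633 = 4.867 + 0.1960 = 5.063 mg/L.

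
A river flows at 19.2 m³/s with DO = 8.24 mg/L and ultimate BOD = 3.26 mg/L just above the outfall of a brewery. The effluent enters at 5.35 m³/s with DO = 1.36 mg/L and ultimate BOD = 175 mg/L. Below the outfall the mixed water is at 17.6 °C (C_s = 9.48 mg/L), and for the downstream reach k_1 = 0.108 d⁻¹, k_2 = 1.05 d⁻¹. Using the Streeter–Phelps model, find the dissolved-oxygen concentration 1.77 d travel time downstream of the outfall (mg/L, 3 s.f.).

Mixed DO = (19.2×8.24 + 5.35×1.36)/(19.2+5.35) = 165.5/24.55 = 6.741 mg/L.
Mixed L₀ = (19.2×3.26 + 5.35×175)/(24.55) = 998.8/24.55 = 40.69 mg/L.
Initial deficit D₀ = C_s − DO₀ = 9.48 − 6.741 = 2.739 mg/L.
D(1.77) = [0.108×40.69/(1.05−0.108)](e^(−0.108×1.77) − e^(−1.05×1.77)) + 2.739 e^(−1.05×1.77)
= 4.665 × (0.8260 − 0.1559) + 2.739 × 0.1559 = 3.553 mg/L.
DO = 9.48 − 3.553 = 5.927 mg/L.

DO ≈ 5.93 mg/L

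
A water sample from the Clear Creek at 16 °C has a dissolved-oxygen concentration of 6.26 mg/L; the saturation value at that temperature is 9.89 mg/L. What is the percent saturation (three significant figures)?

63.3 % saturation

% saturation = C/C_s × 100 = 6.26/9.89 × 100 = 63.3 %.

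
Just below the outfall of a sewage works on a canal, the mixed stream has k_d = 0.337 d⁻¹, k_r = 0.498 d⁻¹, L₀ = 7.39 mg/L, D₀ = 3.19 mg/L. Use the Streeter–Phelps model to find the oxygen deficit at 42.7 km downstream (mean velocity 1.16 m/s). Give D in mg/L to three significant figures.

Travel time t = x/v = 42.7 km / (1.16 m/s) = 42700 m / 1.16 m/s = 36810 s = 0.4260 d.
k_d L₀/(k_r−k_d) = 0.337×7.39/(0.498−0.337) = 2.490/0.1610 = 15.47 mg/L.
e^(−k_d t) = e^(−0.337×0.4260) = 0.8663; e^(−k_r t) = e^(−0.498×0.4260) = 0.8088.
D = 15.47 × (0.8663 − 0.8088) + 3.19 × 0.8088 = 0.8883 + 2.580 = 3.468 mg/L.

D ≈ 3.47 mg/L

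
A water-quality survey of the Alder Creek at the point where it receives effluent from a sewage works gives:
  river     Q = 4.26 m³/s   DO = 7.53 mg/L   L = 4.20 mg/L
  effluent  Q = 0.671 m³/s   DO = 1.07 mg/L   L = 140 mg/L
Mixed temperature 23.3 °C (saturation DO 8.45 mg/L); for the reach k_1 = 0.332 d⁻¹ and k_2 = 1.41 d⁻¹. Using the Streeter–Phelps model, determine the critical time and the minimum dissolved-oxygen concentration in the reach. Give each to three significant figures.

Mixed DO = (4.26×7.53 + 0.671×1.07)/(4.26+0.671) = 32.80/4.931 = 6.651 mg/L.
Mixed L₀ = (4.26×4.20 + 0.671×140)/(4.931) = 111.8/4.931 = 22.68 mg/L.
Initial deficit D₀ = C_s − DO₀ = 8.45 − 6.651 = 1.799 mg/L.
t_c = (1/1.078) ln[(1.41/0.332)(1 − 1.799×1.078/(0.332×22.68))] = 0.9276 × ln(3.153) = 1.065 d.
D_c = (0.332/1.41) × 22.68 × e^(−0.332×1.065) = 0.2355 × 22.68 × 0.7021 = 3.749 mg/L.
Minimum DO = 8.45 − 3.749 = 4.701 mg/L.

t_c ≈ 1.07 d; minimum DO ≈ 4.70 mg/L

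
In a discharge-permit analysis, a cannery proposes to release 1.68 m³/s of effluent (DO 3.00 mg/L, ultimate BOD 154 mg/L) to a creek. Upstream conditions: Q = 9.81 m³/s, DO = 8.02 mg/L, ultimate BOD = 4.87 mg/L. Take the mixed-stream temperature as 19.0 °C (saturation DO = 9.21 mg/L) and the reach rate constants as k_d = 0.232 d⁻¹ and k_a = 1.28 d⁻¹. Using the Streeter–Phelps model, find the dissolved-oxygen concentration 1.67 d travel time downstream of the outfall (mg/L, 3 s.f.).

Mixed DO = (9.81×8.02 + 1.68×3.00)/(9.81+1.68) = 83.72/11.49 = 7.286 mg/L.
Mixed L₀ = (9.81×4.87 + 1.68×154)/(11.49) = 306.5/11.49 = 26.67 mg/L.
Initial deficit D₀ = C_s − DO₀ = 9.21 − 7.286 = 1.924 mg/L.
D(1.67) = [0.232×26.67/(1.28−0.232)](e^(−0.232×1.67) − e^(−1.28×1.67)) + 1.924 e^(−1.28×1.67)
= 5.905 × (0.6788 − 0.1179) + 1.924 × 0.1179 = 3.539 mg/L.
DO = 9.21 − 3.539 = 5.671 mg/L.

DO ≈ 5.67 mg/L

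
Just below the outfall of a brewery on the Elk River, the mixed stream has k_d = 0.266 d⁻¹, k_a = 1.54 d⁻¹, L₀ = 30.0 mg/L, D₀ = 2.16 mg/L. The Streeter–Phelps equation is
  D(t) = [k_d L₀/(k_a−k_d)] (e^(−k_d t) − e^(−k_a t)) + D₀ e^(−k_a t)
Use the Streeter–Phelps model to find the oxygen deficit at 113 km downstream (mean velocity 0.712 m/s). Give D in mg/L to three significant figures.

Travel time t = x/v = 113 km / (0.712 m/s) = 113000 m / 0.712 m/s = 158700 s = 1.837 d.
k_d L₀/(k_a−k_d) = 0.266×30.0/(1.54−0.266) = 7.980/1.274 = 6.264 mg/L.
e^(−k_d t) = e^(−0.266×1.837) = 0.6135; e^(−k_a t) = e^(−1.54×1.837) = 0.05908.
D = 6.264 × (0.6135 − 0.05908) + 2.16 × 0.05908 = 3.473 + 0.1276 = 3.600 mg/L.

D ≈ 3.60 mg/L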